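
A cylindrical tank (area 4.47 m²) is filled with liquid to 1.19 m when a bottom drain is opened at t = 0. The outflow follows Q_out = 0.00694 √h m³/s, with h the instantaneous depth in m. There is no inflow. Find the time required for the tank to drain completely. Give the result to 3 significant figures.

A dh/dt = −Q_out = −0.00694 √h.
∫ h^(−1/2) dh = −(0.00694/A) ∫ dt, giving 2√h = 2√h₀ − (0.00694/A) t.
Set h = 0: 2√h₀ = (0.00694/A) t_empty ⇒ t_empty = 2A√h₀/0.00694.
t_empty = 2·4.47·√1.19/0.00694 = 8.9400·1.0909/0.00694 = 1405.2 s.

1410 s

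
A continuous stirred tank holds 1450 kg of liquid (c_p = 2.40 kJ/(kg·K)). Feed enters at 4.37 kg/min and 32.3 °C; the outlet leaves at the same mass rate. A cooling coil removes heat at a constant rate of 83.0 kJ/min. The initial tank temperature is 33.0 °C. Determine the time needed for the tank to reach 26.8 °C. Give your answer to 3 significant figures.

M c_p dT/dt = ṁ c_p (T_in − T) − Q̇.
τ = M/ṁ = 331.81 min; T_ss = T_in − Q̇/(ṁ c_p) = 24.386 °C.
T(t) = T_ss + (T₀ − T_ss) e^(−t/τ). Set T = 26.8:
e^(−t/τ) = (26.8 − 24.386)/(33.0 − 24.386) = 0.28023
t = −331.81 · ln(0.28023) = 422.11 min.

422 min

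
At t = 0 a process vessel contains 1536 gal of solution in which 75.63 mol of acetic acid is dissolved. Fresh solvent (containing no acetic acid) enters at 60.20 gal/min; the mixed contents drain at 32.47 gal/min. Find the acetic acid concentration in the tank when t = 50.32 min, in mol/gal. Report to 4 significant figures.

0.01211 mol/gal

Total volume: dV/dt = Q_in − Q_out = 27.7300 gal/min, so V(t) = 1536 + 27.7300 t and V(50.32) = 2931.37 gal.
Solute balance: dm/dt = 0 − Q_out C = −Q_out m/V(t).
Separate: dm/m = −Q_out dt/V(t) ⇒ ln(m/m₀) = −(Q_out/(Q_in−Q_out)) ln(V/V₀).
m = m₀ (V₀/V)^(Q_out/(Q_in−Q_out)) = 75.63 × (1536/2931.37)^(1.17093) = 35.4843 mol.
C = m/V = 35.4843/2931.37 = 0.0121050 mol/gal.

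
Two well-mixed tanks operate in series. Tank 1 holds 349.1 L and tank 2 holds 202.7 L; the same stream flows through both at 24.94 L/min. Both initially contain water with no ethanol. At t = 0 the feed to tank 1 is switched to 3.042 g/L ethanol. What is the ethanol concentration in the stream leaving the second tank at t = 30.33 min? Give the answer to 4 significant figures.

Each tank obeys Vᵢ dCᵢ/dt = Q(Cᵢ₋₁ − Cᵢ), so τᵢ = Vᵢ/Q.
τ₁ = 349.1/24.94 = 13.9976 min; τ₂ = 202.7/24.94 = 8.12751 min.
Solving the cascade with C₁(0)=C₂(0)=0 gives C₂(t) = C_in[1 − (τ₁ e^(−t/τ₁) − τ₂ e^(−t/τ₂))/(τ₁ − τ₂)].
At t = 30.33: e^(−t/τ₁) = 0.114543, e^(−t/τ₂) = 0.0239504.
C₂ = 3.042·[1 − (13.9976·0.114543 − 8.12751·0.0239504)/(5.87009)] = 3.042·0.760025 = 2.31200 g/L.

2.312 g/L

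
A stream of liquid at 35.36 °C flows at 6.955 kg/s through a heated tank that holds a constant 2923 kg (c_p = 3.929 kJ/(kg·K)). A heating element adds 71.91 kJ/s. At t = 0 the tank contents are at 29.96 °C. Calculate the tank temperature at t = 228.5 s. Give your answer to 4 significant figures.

M c_p dT/dt = ṁ c_p (T_in − T) + Q̇.
τ = M/ṁ = 420.273 s; T_ss = T_in + Q̇/(ṁ c_p) = 35.36 + 71.91/(6.955·3.929) = 37.9915 °C.
This is linear first-order; T(t) = T_ss + (T₀ − T_ss) e^(−t/τ).
T(228.5) = 37.9915 + (-8.03154)·e^(−228.5/420.273) = 37.9915 + (-8.03154)·0.580600 = 33.3284 °C.

33.33 °C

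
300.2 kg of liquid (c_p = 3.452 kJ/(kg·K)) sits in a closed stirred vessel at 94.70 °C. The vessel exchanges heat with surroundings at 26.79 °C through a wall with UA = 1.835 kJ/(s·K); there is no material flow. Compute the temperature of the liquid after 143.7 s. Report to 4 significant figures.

79.44 °C

Lumped-capacitance energy balance: M c_p dT/dt = UA(T_amb − T).
dT/dt = (T_ss − T)/τ with T_ss = T_amb = 26.7900 °C, τ = M c_p/UA = 300.2·3.452/1.835 = 564.736 s.
Solution: T(t) = T_ss + (T₀ − T_ss) e^(−t/τ).
T(143.7) = 26.7900 + (67.9100)·0.775339 = 79.4433 °C.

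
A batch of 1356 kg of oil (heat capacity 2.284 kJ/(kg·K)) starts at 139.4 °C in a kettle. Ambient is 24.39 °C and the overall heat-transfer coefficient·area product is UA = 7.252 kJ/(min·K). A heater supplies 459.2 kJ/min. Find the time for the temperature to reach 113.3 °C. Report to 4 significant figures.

M c_p dT/dt = −UA(T − T_amb) + Q̇.
τ = M c_p/UA = 427.069 min; T_ss = T_amb + Q̇/UA = 24.39 + 459.2/7.252 = 87.7105 °C.
T(t) = T_ss + (T₀ − T_ss)e^(−t/τ); set T = 113.3:
t = −τ ln[(T − T_ss)/(T₀ − T_ss)] = −427.069 · ln(0.495062) = 300.260 min.

300.3 min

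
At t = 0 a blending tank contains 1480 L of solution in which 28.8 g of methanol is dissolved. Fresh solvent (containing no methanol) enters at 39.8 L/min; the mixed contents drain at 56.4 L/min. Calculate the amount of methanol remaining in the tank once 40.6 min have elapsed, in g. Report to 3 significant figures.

3.65 g

Total volume: dV/dt = Q_in − Q_out = -16.600 L/min, so V(t) = 1480 − 16.600 t and V(40.6) = 806.04 L.
Species balance (pure solvent in): dm/dt = −Q_out · m/V(t).
dm/m = −Q_out dt/(V₀ − 16.600 t); integrating gives ln(m/m₀) = −(Q_out/(Q_in−Q_out)) ln(V/V₀).
m = m₀ (V₀/V)^(Q_out/(Q_in−Q_out)) = 28.8 × (1480/806.04)^(-3.3976) = 3.6539 g.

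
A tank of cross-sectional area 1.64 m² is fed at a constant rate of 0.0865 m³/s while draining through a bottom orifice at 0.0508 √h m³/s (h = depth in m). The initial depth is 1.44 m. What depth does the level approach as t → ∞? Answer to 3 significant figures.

2.90 m

Unsteady balance on liquid volume: A dh/dt = Q_in − 0.0508 √h. At steady state dh/dt = 0:
Q_in = 0.0508 √h_ss ⇒ √h_ss = 0.0865/0.0508 = 1.7028.
h_ss = 1.7028² = 2.8994 m. (Since h₀ = 1.44 m < h_ss, the level will rise toward this value.)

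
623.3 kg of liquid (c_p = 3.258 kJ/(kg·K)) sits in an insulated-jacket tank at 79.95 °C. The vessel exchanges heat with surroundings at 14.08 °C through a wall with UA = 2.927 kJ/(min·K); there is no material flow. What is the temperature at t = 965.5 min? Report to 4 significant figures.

30.46 °C

M c_p dT/dt = −UA(T − T_amb).
dT/dt = (T_ss − T)/τ with T_ss = T_amb = 14.0800 °C, τ = M c_p/UA = 623.3·3.258/2.927 = 693.786 min.
This is linear first-order; T(t) = T_ss + (T₀ − T_ss) e^(−t/τ).
T(965.5) = 14.0800 + (65.8700)·0.248667 = 30.4597 °C.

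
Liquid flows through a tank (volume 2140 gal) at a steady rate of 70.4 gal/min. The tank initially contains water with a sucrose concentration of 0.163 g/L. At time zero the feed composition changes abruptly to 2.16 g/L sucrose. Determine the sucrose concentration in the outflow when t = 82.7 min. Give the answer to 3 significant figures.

Mass balance on the solute (V constant): V dC/dt = Q(C_in − C).
Rewrite as dC/dt + C/τ = C_in/τ, τ = V/Q = 30.398 min.
Integrating: C(t) = C_in + (C₀ − C_in) e^(−t/τ).
C(82.7) = 2.16 + (0.163 − 2.16)·e^(−82.7/30.398) = 2.16 + (-1.9970)·0.065835 = 2.0285 g/L.

2.03 g/L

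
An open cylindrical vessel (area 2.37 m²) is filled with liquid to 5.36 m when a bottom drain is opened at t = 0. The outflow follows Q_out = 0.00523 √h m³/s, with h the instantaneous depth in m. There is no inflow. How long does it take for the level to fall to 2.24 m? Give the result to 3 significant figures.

Unsteady balance on liquid volume: A dh/dt = −0.00523 √h.
∫ h^(−1/2) dh = −(0.00523/A) ∫ dt, giving 2√h = 2√h₀ − (0.00523/A) t.
t = 2A(√h₀ − √h)/0.00523 = 2·2.37·(√5.36 − √2.24)/0.00523
  = 4.7400 × (2.3152 − 1.4967) / 0.00523 = 741.82 s.

742 s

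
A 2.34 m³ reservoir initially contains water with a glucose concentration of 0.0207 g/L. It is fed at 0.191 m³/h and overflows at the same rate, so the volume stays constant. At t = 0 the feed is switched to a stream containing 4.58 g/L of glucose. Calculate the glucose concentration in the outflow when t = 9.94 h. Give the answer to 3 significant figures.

2.55 g/L

Transient balance on the dissolved component: V dC/dt = Q(C_in − C).
Rewrite as dC/dt + C/τ = C_in/τ, τ = V/Q = 12.251 h.
Integrating: C(t) = C_in + (C₀ − C_in) e^(−t/τ).
C(9.94) = 4.58 + (0.0207 − 4.58)·e^(−9.94/12.251) = 4.58 + (-4.5593)·0.44426 = 2.5545 g/L.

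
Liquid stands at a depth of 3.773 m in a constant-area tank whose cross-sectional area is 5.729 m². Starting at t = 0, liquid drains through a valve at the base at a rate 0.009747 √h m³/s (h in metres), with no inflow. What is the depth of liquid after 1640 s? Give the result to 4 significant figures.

A dh/dt = −Q_out = −0.009747 √h.
This is separable: 2 d(√h)/dt = −0.009747/A, so √h = √h₀ − (0.009747/(2A)) t.
√h = √3.773 − 0.009747·1640/(2·5.729) = 1.94242 − 1.39510 = 0.547319.
h = 0.547319² = 0.299558 m.

0.2996 m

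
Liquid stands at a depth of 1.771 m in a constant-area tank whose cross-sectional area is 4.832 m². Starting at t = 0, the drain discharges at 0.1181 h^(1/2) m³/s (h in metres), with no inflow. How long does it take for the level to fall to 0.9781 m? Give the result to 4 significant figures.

A dh/dt = −Q_out = −0.1181 √h.
Separate and integrate: 2(√h − √h₀) = −(0.1181/A) t.
t = 2A(√h₀ − √h)/0.1181 = 2·4.832·(√1.771 − √0.9781)/0.1181
  = 9.66400 × (1.33079 − 0.988989) / 0.1181 = 27.9691 s.

27.97 s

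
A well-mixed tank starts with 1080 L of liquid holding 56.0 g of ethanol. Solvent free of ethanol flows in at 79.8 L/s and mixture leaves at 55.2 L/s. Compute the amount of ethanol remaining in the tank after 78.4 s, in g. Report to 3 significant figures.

5.62 g

Total volume: dV/dt = Q_in − Q_out = 24.600 L/s, so V(t) = 1080 + 24.600 t and V(78.4) = 3008.6 L.
Solute balance: dm/dt = 0 − Q_out C = −Q_out m/V(t).
Separate: dm/m = −Q_out dt/V(t) ⇒ ln(m/m₀) = −(Q_out/(Q_in−Q_out)) ln(V/V₀).
m = m₀ (V₀/V)^(Q_out/(Q_in−Q_out)) = 56.0 × (1080/3008.6)^(2.2439) = 5.6205 g.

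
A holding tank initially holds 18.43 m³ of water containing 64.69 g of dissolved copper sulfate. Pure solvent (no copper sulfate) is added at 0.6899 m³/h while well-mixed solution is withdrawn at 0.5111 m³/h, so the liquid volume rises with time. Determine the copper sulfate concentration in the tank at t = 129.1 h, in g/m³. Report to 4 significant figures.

0.1530 g/m³

Total volume: dV/dt = Q_in − Q_out = 0.178800 m³/h, so V(t) = 18.43 + 0.178800 t and V(129.1) = 41.5131 m³.
Solute balance: dm/dt = 0 − Q_out C = −Q_out m/V(t).
Separate: dm/m = −Q_out dt/V(t) ⇒ ln(m/m₀) = −(Q_out/(Q_in−Q_out)) ln(V/V₀).
m = m₀ (V₀/V)^(Q_out/(Q_in−Q_out)) = 64.69 × (18.43/41.5131)^(2.85850) = 6.34979 g.
C = m/V = 6.34979/41.5131 = 0.152959 g/m³.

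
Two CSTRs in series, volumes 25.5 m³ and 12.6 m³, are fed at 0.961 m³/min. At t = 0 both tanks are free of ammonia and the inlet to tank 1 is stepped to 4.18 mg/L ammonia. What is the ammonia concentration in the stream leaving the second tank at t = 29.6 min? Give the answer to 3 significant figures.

1.90 mg/L

Species balance on tank i: dCᵢ/dt = (Cᵢ₋₁ − Cᵢ)/τᵢ with τᵢ = Vᵢ/Q.
τ₁ = 25.5/0.961 = 26.535 min; τ₂ = 12.6/0.961 = 13.111 min.
Tank 1: C₁ = C_in(1 − e^(−t/τ₁)). Tank 2 (τ₁ ≠ τ₂): C₂ = C_in[1 − (τ₁ e^(−t/τ₁) − τ₂ e^(−t/τ₂))/(τ₁ − τ₂)].
At t = 29.6: e^(−t/τ₁) = 0.32775, e^(−t/τ₂) = 0.10460.
C₂ = 4.18·[1 − (26.535·0.32775 − 13.111·0.10460)/(13.424)] = 4.18·0.45430 = 1.8990 mg/L.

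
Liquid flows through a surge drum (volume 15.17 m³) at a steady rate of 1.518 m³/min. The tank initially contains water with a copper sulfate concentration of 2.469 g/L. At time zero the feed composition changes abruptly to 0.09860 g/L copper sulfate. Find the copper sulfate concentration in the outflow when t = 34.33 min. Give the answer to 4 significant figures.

Species balance on the tank: V dC/dt = Q(C_in − C).
So dC/dt = (C_in − C)/τ with τ = V/Q = 15.17/1.518 = 9.99341 min.
C approaches C_in exponentially: C(t) = C_in + (C₀ − C_in) e^(−t/τ).
C(34.33) = 0.09860 + (2.469 − 0.09860)·e^(−34.33/9.99341) = 0.09860 + (2.37040)·0.0322169 = 0.174967 g/L.

0.1750 g/L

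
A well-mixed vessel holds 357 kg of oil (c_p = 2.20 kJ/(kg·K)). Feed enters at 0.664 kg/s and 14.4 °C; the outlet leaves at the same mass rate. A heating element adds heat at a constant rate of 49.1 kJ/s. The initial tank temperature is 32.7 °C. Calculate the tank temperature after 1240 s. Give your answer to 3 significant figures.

M c_p dT/dt = ṁ c_p (T_in − T) + Q̇.
Rearrange: dT/dt = (T_ss − T)/τ with τ = M/ṁ = 537.65 s and T_ss = T_in + Q̇/(ṁ c_p) = 48.012 °C.
Solution: T(t) = T_ss + (T₀ − T_ss) e^(−t/τ).
T(1240) = 48.012 + (-15.312)·e^(−1240/537.65) = 48.012 + (-15.312)·0.099626 = 46.486 °C.

46.5 °C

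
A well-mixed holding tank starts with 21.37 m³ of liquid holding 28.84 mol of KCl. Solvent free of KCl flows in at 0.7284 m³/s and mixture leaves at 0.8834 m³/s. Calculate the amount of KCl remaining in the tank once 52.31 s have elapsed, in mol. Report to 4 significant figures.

Let m(t) be the amount of KCl. Volume: V(t) = V₀ + (Q_in − Q_out) t = 21.37 − 0.155000 t; V(52.31) = 13.2620 m³.
Species balance (pure solvent in): dm/dt = −Q_out · m/V(t).
Separate: dm/m = −Q_out dt/V(t) ⇒ ln(m/m₀) = −(Q_out/(Q_in−Q_out)) ln(V/V₀).
m = m₀ (V₀/V)^(Q_out/(Q_in−Q_out)) = 28.84 × (21.37/13.2620)^(-5.69935) = 1.90154 mol.

1.902 mol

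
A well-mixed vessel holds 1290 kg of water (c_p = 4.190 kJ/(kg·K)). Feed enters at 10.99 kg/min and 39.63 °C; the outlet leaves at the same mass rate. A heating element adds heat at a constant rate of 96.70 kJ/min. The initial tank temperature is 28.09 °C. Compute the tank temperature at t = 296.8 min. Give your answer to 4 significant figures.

40.64 °C

First-law balance (no shaft work): M c_p dT/dt = ṁ c_p (T_in − T) + 96.70.
Rearrange: dT/dt = (T_ss − T)/τ with τ = M/ṁ = 117.379 min and T_ss = T_in + Q̇/(ṁ c_p) = 41.7300 °C.
Integrating: T(t) = T_ss + (T₀ − T_ss) e^(−t/τ).
T(296.8) = 41.7300 + (-13.6400)·e^(−296.8/117.379) = 41.7300 + (-13.6400)·0.0797745 = 40.6419 °C.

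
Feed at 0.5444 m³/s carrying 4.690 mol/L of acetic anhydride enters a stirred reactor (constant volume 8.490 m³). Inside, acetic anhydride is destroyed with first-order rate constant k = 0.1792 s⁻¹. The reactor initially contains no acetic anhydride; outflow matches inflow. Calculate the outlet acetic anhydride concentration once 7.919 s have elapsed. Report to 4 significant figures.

1.056 mol/L

Species balance: V dC/dt = Q C_in − Q C − k V C.
dC/dt = (Q/V) C_in − (Q/V + k) C; effective rate a = Q/V + k = 0.0641225 + 0.1792 = 0.243322 s⁻¹.
C_ss = Q C_in/(Q + kV) = 1.23595 mol/L; C(t) = C_ss + (C₀ − C_ss) e^(−a t).
C(7.919) = 1.23595 + (-1.23595)·e^(−0.243322·7.919) = 1.23595 + (-1.23595)·0.145603 = 1.05599 mol/L.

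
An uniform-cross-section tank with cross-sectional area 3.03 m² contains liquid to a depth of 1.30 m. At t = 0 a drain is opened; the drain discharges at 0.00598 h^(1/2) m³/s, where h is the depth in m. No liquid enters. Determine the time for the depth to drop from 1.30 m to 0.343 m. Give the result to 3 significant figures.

With no inflow, A dh/dt = −0.00598 √h.
Separate and integrate: 2(√h − √h₀) = −(0.00598/A) t.
t = 2A(√h₀ − √h)/0.00598 = 2·3.03·(√1.30 − √0.343)/0.00598
  = 6.0600 × (1.1402 − 0.58566) / 0.00598 = 561.93 s.

562 s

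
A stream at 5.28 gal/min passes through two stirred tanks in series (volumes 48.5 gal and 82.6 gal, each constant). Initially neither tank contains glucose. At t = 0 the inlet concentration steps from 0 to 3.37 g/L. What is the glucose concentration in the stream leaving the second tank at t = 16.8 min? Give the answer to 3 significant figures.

1.35 g/L

Species balance on tank i: dCᵢ/dt = (Cᵢ₋₁ − Cᵢ)/τᵢ with τᵢ = Vᵢ/Q.
τ₁ = 48.5/5.28 = 9.1856 min; τ₂ = 82.6/5.28 = 15.644 min.
Solving the cascade with C₁(0)=C₂(0)=0 gives C₂(t) = C_in[1 − (τ₁ e^(−t/τ₁) − τ₂ e^(−t/τ₂))/(τ₁ − τ₂)].
At t = 16.8: e^(−t/τ₁) = 0.16058, e^(−t/τ₂) = 0.34167.
C₂ = 3.37·[1 − (9.1856·0.16058 − 15.644·0.34167)/(-6.4583)] = 3.37·0.40076 = 1.3506 g/L.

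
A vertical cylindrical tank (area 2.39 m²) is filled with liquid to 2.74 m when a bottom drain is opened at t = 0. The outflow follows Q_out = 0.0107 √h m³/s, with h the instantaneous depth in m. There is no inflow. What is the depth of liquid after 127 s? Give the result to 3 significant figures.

1.88 m

A dh/dt = −Q_out = −0.0107 √h.
Separate and integrate: 2(√h − √h₀) = −(0.0107/A) t.
√h = √2.74 − 0.0107·127/(2·2.39) = 1.6553 − 0.28429 = 1.3710.
h = 1.3710² = 1.8797 m.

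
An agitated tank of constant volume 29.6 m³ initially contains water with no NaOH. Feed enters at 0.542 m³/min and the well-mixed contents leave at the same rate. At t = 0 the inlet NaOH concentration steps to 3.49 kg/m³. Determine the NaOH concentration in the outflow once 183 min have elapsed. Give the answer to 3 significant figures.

Species balance on the tank: V dC/dt = Q(C_in − C).
Time constant τ = V/Q = 29.6/0.542 = 54.613 min.
This is linear first-order; C(t) = C_in + (C₀ − C_in) e^(−t/τ).
C(183) = 3.49 + (0 − 3.49)·e^(−183/54.613) = 3.49 + (-3.4900)·0.035054 = 3.3677 kg/m³.

3.37 kg/m³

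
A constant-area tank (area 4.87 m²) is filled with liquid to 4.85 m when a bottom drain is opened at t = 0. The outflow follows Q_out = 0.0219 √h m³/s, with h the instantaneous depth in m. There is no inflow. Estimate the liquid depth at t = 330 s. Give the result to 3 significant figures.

2.13 m

Mass balance (ρ constant): A dh/dt = −0.0219 √h.
This is separable: 2 d(√h)/dt = −0.0219/A, so √h = √h₀ − (0.0219/(2A)) t.
√h = √4.85 − 0.0219·330/(2·4.87) = 2.2023 − 0.74199 = 1.4603.
h = 1.4603² = 2.1324 m.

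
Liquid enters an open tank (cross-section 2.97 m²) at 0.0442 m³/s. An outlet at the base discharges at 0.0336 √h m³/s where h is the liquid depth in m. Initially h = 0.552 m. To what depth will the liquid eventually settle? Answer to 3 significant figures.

Volume balance on the tank: A dh/dt = Q_in − 0.0336 √h. At steady state dh/dt = 0:
Q_in = 0.0336 √h_ss ⇒ √h_ss = 0.0442/0.0336 = 1.3155.
h_ss = 1.3155² = 1.7305 m. (Since h₀ = 0.552 m < h_ss, the level will rise toward this value.)

1.73 m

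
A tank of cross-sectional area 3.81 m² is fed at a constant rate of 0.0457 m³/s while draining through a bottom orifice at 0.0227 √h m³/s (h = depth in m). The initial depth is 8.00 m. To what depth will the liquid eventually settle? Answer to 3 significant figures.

Level balance: A dh/dt = 0.0457 − 0.0227 √h. Setting dh/dt = 0:
Q_in = 0.0227 √h_ss ⇒ √h_ss = 0.0457/0.0227 = 2.0132.
h_ss = 2.0132² = 4.0530 m. (Since h₀ = 8.00 m > h_ss, the level will fall toward this value.)

4.05 m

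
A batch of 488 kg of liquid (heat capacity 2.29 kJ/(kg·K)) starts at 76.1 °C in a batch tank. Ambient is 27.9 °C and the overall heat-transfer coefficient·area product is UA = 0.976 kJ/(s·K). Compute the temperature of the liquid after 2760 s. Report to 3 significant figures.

M c_p dT/dt = −UA(T − T_amb).
dT/dt = (T_ss − T)/τ with T_ss = T_amb = 27.900 °C, τ = M c_p/UA = 488·2.29/0.976 = 1145.0 s.
Integrating: T(t) = T_ss + (T₀ − T_ss) e^(−t/τ).
T(2760) = 27.900 + (48.200)·0.089772 = 32.227 °C.

32.2 °C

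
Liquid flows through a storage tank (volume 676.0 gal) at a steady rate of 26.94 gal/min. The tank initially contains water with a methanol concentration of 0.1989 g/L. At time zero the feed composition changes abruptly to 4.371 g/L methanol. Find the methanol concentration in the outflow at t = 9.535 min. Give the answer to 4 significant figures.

Accumulation = in − out for the solute gives V dC/dt = Q(C_in − C).
Time constant τ = V/Q = 676.0/26.94 = 25.0928 min.
This is linear first-order; C(t) = C_in + (C₀ − C_in) e^(−t/τ).
C(9.535) = 4.371 + (0.1989 − 4.371)·e^(−9.535/25.0928) = 4.371 + (-4.17210)·0.683869 = 1.51783 g/L.

1.518 g/L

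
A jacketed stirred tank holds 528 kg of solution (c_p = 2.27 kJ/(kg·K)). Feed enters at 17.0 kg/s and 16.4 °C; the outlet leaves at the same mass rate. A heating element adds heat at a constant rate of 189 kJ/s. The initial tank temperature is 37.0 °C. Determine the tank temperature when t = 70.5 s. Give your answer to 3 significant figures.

M c_p dT/dt = ṁ c_p (T_in − T) + Q̇.
τ = M/ṁ = 31.059 s; T_ss = T_in + Q̇/(ṁ c_p) = 16.4 + 189/(17.0·2.27) = 21.298 °C.
Integrating: T(t) = T_ss + (T₀ − T_ss) e^(−t/τ).
T(70.5) = 21.298 + (15.702)·e^(−70.5/31.059) = 21.298 + (15.702)·0.10332 = 22.920 °C.

22.9 °C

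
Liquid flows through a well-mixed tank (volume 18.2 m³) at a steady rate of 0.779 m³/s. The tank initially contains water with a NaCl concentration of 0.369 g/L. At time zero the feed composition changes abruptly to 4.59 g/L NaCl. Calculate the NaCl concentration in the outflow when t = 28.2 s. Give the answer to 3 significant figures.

Accumulation = in − out for the solute gives V dC/dt = Q(C_in − C).
So dC/dt = (C_in − C)/τ with τ = V/Q = 18.2/0.779 = 23.363 s.
Integrating: C(t) = C_in + (C₀ − C_in) e^(−t/τ).
C(28.2) = 4.59 + (0.369 − 4.59)·e^(−28.2/23.363) = 4.59 + (-4.2210)·0.29909 = 3.3276 g/L.

3.33 g/L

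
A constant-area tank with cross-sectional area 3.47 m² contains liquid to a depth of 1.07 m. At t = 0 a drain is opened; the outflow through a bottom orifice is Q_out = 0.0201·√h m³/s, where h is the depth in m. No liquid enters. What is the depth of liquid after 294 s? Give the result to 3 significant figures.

A dh/dt = −Q_out = −0.0201 √h.
This is separable: 2 d(√h)/dt = −0.0201/A, so √h = √h₀ − (0.0201/(2A)) t.
√h = √1.07 − 0.0201·294/(2·3.47) = 1.0344 − 0.85150 = 0.18291.
h = 0.18291² = 0.033456 m.

0.0335 m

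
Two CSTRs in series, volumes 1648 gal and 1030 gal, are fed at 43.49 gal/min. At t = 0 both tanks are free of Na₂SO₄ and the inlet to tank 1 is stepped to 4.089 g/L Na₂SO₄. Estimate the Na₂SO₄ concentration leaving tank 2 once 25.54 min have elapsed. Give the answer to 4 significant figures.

Time constants: τᵢ = Vᵢ/Q for each well-mixed tank.
τ₁ = 1648/43.49 = 37.8938 min; τ₂ = 1030/43.49 = 23.6836 min.
Tank 1: C₁ = C_in(1 − e^(−t/τ₁)). Tank 2 (τ₁ ≠ τ₂): C₂ = C_in[1 − (τ₁ e^(−t/τ₁) − τ₂ e^(−t/τ₂))/(τ₁ − τ₂)].
At t = 25.54: e^(−t/τ₁) = 0.509671, e^(−t/τ₂) = 0.340145.
C₂ = 4.089·[1 − (37.8938·0.509671 − 23.6836·0.340145)/(14.2102)] = 4.089·0.207785 = 0.849634 g/L.

0.8496 g/L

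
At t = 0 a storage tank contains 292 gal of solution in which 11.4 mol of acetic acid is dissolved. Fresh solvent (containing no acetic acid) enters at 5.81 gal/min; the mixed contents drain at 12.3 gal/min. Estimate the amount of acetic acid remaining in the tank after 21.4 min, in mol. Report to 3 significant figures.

3.35 mol

Total volume: dV/dt = Q_in − Q_out = -6.4900 gal/min, so V(t) = 292 − 6.4900 t and V(21.4) = 153.11 gal.
No acetic acid enters, so dm/dt = −Q_out · (m/V).
Separate: dm/m = −Q_out dt/V(t) ⇒ ln(m/m₀) = −(Q_out/(Q_in−Q_out)) ln(V/V₀).
m = m₀ (V₀/V)^(Q_out/(Q_in−Q_out)) = 11.4 × (292/153.11)^(-1.8952) = 3.3539 mol.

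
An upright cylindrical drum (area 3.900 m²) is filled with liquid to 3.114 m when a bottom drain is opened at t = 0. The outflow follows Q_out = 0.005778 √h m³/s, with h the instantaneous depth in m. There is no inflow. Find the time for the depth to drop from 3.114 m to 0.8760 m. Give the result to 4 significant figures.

Accumulation of liquid (constant cross-section A): A dh/dt = −0.005778 √h.
∫ h^(−1/2) dh = −(0.005778/A) ∫ dt, giving 2√h = 2√h₀ − (0.005778/A) t.
t = 2A(√h₀ − √h)/0.005778 = 2·3.900·(√3.114 − √0.8760)/0.005778
  = 7.80000 × (1.76465 − 0.935949) / 0.005778 = 1118.71 s.

1119 s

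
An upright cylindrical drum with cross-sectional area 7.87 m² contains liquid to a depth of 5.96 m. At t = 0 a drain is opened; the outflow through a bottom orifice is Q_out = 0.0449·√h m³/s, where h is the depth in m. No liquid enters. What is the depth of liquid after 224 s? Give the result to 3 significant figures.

Accumulation of liquid (constant cross-section A): A dh/dt = −0.0449 √h.
Separate and integrate: 2(√h − √h₀) = −(0.0449/A) t.
√h = √5.96 − 0.0449·224/(2·7.87) = 2.4413 − 0.63898 = 1.8023.
h = 1.8023² = 3.2484 m.

3.25 m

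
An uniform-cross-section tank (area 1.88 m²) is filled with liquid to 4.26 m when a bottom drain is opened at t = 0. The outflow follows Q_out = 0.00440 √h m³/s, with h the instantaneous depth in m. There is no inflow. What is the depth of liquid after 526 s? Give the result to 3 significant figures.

2.10 m

Unsteady balance on liquid volume: A dh/dt = −0.00440 √h.
This is separable: 2 d(√h)/dt = −0.00440/A, so √h = √h₀ − (0.00440/(2A)) t.
√h = √4.26 − 0.00440·526/(2·1.88) = 2.0640 − 0.61553 = 1.4484.
h = 1.4484² = 2.0980 m.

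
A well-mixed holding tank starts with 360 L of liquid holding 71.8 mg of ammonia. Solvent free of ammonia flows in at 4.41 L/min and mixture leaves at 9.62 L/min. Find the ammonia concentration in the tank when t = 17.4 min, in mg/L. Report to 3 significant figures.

Total volume: dV/dt = Q_in − Q_out = -5.2100 L/min, so V(t) = 360 − 5.2100 t and V(17.4) = 269.35 L.
Solute balance: dm/dt = 0 − Q_out C = −Q_out m/V(t).
Separate: dm/m = −Q_out dt/V(t) ⇒ ln(m/m₀) = −(Q_out/(Q_in−Q_out)) ln(V/V₀).
m = m₀ (V₀/V)^(Q_out/(Q_in−Q_out)) = 71.8 × (360/269.35)^(-1.8464) = 42.023 mg.
C = m/V = 42.023/269.35 = 0.15602 mg/L.

0.156 mg/L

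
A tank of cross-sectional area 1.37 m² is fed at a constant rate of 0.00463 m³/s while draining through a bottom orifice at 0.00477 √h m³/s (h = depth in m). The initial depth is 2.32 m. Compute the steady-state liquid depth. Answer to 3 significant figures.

Level balance: A dh/dt = 0.00463 − 0.00477 √h. Setting dh/dt = 0:
Q_in = 0.00477 √h_ss ⇒ √h_ss = 0.00463/0.00477 = 0.97065.
h_ss = 0.97065² = 0.94216 m. (Since h₀ = 2.32 m > h_ss, the level will fall toward this value.)

0.942 m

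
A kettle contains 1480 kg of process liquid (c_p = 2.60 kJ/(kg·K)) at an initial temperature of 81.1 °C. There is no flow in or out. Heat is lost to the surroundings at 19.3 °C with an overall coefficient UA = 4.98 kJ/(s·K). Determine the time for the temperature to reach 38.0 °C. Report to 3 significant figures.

Energy balance: M c_p dT/dt = −UA(T − T_amb).
τ = M c_p/UA = 772.69 s; T_ss = T_amb = 19.300 °C.
T(t) = T_ss + (T₀ − T_ss)e^(−t/τ); set T = 38.0:
t = −τ ln[(T − T_ss)/(T₀ − T_ss)] = −772.69 · ln(0.30259) = 923.66 s.

924 s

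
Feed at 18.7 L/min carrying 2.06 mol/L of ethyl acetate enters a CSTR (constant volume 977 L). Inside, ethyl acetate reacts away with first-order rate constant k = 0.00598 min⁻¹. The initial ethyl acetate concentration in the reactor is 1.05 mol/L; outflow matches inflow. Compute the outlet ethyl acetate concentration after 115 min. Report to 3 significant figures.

V dC/dt = Q(C_in − C) − k V C.
This is linear with rate a = Q/V + k = 0.025120 min⁻¹.
C_ss = Q C_in/(Q + kV) = 1.5696 mol/L; C(t) = C_ss + (C₀ − C_ss) e^(−a t).
C(115) = 1.5696 + (-0.51961)·e^(−0.025120·115) = 1.5696 + (-0.51961)·0.055642 = 1.5407 mol/L.

1.54 mol/L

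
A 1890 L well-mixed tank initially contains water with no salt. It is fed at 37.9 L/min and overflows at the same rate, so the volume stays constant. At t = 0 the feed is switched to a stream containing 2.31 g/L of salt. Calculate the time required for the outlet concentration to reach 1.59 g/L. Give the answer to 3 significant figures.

58.1 min

Species balance: V dC/dt = Q(C_in − C) ⇒ τ = V/Q = 49.868 min.
C(t) = C_in + (C₀ − C_in) e^(−t/τ). Set C = 1.59 and solve for t:
e^(−t/τ) = (C − C_in)/(C₀ − C_in) = (1.59 − 2.31)/(0 − 2.31) = 0.31169
t = −τ ln(…) = 49.868 × 1.1658 = 58.134 min.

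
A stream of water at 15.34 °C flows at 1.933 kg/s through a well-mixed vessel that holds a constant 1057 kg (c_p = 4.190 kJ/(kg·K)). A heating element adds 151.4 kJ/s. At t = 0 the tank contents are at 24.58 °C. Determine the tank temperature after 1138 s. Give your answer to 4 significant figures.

32.85 °C

M c_p dT/dt = ṁ c_p (T_in − T) + Q̇.
τ = M/ṁ = 546.818 s; T_ss = T_in + Q̇/(ṁ c_p) = 15.34 + 151.4/(1.933·4.190) = 34.0330 °C.
This is linear first-order; T(t) = T_ss + (T₀ − T_ss) e^(−t/τ).
T(1138) = 34.0330 + (-9.45304)·e^(−1138/546.818) = 34.0330 + (-9.45304)·0.124789 = 32.8534 °C.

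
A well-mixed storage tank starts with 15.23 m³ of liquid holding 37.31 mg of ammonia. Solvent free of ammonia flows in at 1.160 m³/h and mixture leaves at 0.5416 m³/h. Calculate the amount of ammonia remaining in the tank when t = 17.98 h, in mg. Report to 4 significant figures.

Let m(t) be the amount of ammonia. Volume: V(t) = V₀ + (Q_in − Q_out) t = 15.23 + 0.618400 t; V(17.98) = 26.3488 m³.
No ammonia enters, so dm/dt = −Q_out · (m/V).
dm/m = −Q_out dt/(V₀ + 0.618400 t); integrating gives ln(m/m₀) = −(Q_out/(Q_in−Q_out)) ln(V/V₀).
m = m₀ (V₀/V)^(Q_out/(Q_in−Q_out)) = 37.31 × (15.23/26.3488)^(0.875809) = 23.0850 mg.

23.08 mg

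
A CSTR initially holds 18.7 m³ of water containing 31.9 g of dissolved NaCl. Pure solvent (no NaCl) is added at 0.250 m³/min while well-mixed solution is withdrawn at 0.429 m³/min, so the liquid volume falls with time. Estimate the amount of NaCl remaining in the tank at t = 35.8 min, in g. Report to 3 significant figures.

11.7 g

Total volume: dV/dt = Q_in − Q_out = -0.17900 m³/min, so V(t) = 18.7 − 0.17900 t and V(35.8) = 12.292 m³.
No NaCl enters, so dm/dt = −Q_out · (m/V).
dm/m = −Q_out dt/(V₀ − 0.17900 t); integrating gives ln(m/m₀) = −(Q_out/(Q_in−Q_out)) ln(V/V₀).
m = m₀ (V₀/V)^(Q_out/(Q_in−Q_out)) = 31.9 × (18.7/12.292)^(-2.3966) = 11.670 g.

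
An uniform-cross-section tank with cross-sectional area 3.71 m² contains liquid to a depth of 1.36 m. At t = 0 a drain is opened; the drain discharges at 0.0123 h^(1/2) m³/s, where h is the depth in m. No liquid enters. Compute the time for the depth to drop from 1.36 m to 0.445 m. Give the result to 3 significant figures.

Unsteady balance on liquid volume: A dh/dt = −0.0123 √h.
Separate and integrate: 2(√h − √h₀) = −(0.0123/A) t.
t = 2A(√h₀ − √h)/0.0123 = 2·3.71·(√1.36 − √0.445)/0.0123
  = 7.4200 × (1.1662 − 0.66708) / 0.0123 = 301.09 s.

301 s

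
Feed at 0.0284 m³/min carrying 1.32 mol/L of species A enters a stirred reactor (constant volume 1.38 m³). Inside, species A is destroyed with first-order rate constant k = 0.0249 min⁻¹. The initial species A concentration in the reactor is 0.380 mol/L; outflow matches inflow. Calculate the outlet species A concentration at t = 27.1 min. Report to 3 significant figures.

0.534 mol/L

Accumulation = in − out − consumed: V dC/dt = Q C_in − Q C − k V C.
This is linear with rate a = Q/V + k = 0.045480 min⁻¹.
C_ss = Q C_in/(Q + kV) = 0.59730 mol/L; C(t) = C_ss + (C₀ − C_ss) e^(−a t).
C(27.1) = 0.59730 + (-0.21730)·e^(−0.045480·27.1) = 0.59730 + (-0.21730)·0.29156 = 0.53395 mol/L.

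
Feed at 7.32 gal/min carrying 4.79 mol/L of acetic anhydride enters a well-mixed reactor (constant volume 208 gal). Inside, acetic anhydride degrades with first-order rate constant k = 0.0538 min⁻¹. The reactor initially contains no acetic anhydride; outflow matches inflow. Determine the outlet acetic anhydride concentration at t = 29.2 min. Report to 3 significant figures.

1.75 mol/L

Species balance: V dC/dt = Q C_in − Q C − k V C.
This is linear with rate a = Q/V + k = 0.088992 min⁻¹.
C_ss = Q C_in/(Q + kV) = 1.8942 mol/L; C(t) = C_ss + (C₀ − C_ss) e^(−a t).
C(29.2) = 1.8942 + (-1.8942)·e^(−0.088992·29.2) = 1.8942 + (-1.8942)·0.074379 = 1.7533 mol/L.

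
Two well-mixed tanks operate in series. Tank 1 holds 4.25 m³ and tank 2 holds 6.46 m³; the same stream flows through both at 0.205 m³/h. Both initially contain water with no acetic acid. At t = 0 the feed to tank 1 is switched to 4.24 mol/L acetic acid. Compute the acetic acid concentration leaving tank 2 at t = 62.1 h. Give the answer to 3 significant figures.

2.92 mol/L

Time constants: τᵢ = Vᵢ/Q for each well-mixed tank.
τ₁ = 4.25/0.205 = 20.732 h; τ₂ = 6.46/0.205 = 31.512 h.
Tank 1: C₁ = C_in(1 − e^(−t/τ₁)). Tank 2 (τ₁ ≠ τ₂): C₂ = C_in[1 − (τ₁ e^(−t/τ₁) − τ₂ e^(−t/τ₂))/(τ₁ − τ₂)].
At t = 62.1: e^(−t/τ₁) = 0.050016, e^(−t/τ₂) = 0.13936.
C₂ = 4.24·[1 − (20.732·0.050016 − 31.512·0.13936)/(-10.780)] = 4.24·0.68881 = 2.9206 mol/L.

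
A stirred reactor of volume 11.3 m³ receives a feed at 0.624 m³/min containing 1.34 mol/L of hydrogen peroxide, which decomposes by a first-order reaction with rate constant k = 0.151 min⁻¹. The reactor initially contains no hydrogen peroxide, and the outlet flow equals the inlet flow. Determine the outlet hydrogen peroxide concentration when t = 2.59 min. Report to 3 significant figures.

0.148 mol/L

Accumulation = in − out − consumed: V dC/dt = Q C_in − Q C − k V C.
This is linear with rate a = Q/V + k = 0.20622 min⁻¹.
C_ss = Q C_in/(Q + kV) = 0.35882 mol/L; C(t) = C_ss + (C₀ − C_ss) e^(−a t).
C(2.59) = 0.35882 + (-0.35882)·e^(−0.20622·2.59) = 0.35882 + (-0.35882)·0.58619 = 0.14848 mol/L.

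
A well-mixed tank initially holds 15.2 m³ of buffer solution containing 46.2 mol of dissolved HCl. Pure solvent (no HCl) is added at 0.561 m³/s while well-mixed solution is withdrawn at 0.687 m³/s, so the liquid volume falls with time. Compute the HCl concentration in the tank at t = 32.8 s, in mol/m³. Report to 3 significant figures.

Total volume: dV/dt = Q_in − Q_out = -0.12600 m³/s, so V(t) = 15.2 − 0.12600 t and V(32.8) = 11.067 m³.
Solute balance: dm/dt = 0 − Q_out C = −Q_out m/V(t).
dm/m = −Q_out dt/(V₀ − 0.12600 t); integrating gives ln(m/m₀) = −(Q_out/(Q_in−Q_out)) ln(V/V₀).
m = m₀ (V₀/V)^(Q_out/(Q_in−Q_out)) = 46.2 × (15.2/11.067)^(-5.4524) = 8.1898 mol.
C = m/V = 8.1898/11.067 = 0.74000 mol/m³.

0.740 mol/m³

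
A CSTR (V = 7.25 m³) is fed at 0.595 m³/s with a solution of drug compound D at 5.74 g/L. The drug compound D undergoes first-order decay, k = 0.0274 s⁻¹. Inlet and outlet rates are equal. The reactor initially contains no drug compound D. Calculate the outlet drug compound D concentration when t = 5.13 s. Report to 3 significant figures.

1.85 g/L

Accumulation = in − out − consumed: V dC/dt = Q C_in − Q C − k V C.
dC/dt = (Q/V) C_in − (Q/V + k) C; effective rate a = Q/V + k = 0.082069 + 0.0274 = 0.10947 s⁻¹.
C_ss = Q C_in/(Q + kV) = 4.3033 g/L; C(t) = C_ss + (C₀ − C_ss) e^(−a t).
C(5.13) = 4.3033 + (-4.3033)·e^(−0.10947·5.13) = 4.3033 + (-4.3033)·0.57031 = 1.8491 g/L.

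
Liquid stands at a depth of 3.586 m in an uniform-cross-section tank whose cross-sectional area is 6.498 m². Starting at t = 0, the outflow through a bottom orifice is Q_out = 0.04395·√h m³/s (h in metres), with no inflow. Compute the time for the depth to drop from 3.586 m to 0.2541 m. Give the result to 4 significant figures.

Unsteady balance on liquid volume: A dh/dt = −0.04395 √h.
This is separable: 2 d(√h)/dt = −0.04395/A, so √h = √h₀ − (0.04395/(2A)) t.
t = 2A(√h₀ − √h)/0.04395 = 2·6.498·(√3.586 − √0.2541)/0.04395
  = 12.9960 × (1.89367 − 0.504083) / 0.04395 = 410.901 s.

410.9 s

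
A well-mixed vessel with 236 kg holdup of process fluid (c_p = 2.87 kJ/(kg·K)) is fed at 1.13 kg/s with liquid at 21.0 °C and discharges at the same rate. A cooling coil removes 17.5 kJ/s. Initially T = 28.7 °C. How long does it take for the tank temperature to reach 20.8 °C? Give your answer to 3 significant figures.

193 s

M c_p dT/dt = ṁ c_p (T_in − T) − Q̇.
τ = M/ṁ = 208.85 s; T_ss = T_in − Q̇/(ṁ c_p) = 15.604 °C.
T(t) = T_ss + (T₀ − T_ss) e^(−t/τ). Set T = 20.8:
e^(−t/τ) = (20.8 − 15.604)/(28.7 − 15.604) = 0.39677
t = −208.85 · ln(0.39677) = 193.06 s.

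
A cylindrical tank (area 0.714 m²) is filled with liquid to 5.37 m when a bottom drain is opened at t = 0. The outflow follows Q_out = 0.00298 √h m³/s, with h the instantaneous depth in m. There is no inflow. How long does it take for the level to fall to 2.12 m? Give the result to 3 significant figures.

413 s

With no inflow, A dh/dt = −0.00298 √h.
This is separable: 2 d(√h)/dt = −0.00298/A, so √h = √h₀ − (0.00298/(2A)) t.
t = 2A(√h₀ − √h)/0.00298 = 2·0.714·(√5.37 − √2.12)/0.00298
  = 1.4280 × (2.3173 − 1.4560) / 0.00298 = 412.73 s.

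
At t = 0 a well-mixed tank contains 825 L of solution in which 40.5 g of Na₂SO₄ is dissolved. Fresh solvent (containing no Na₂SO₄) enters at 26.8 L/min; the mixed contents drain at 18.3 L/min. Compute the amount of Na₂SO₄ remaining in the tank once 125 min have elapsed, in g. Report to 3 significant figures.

6.82 g

Let m(t) be the amount of Na₂SO₄. Volume: V(t) = V₀ + (Q_in − Q_out) t = 825 + 8.5000 t; V(125) = 1887.5 L.
No Na₂SO₄ enters, so dm/dt = −Q_out · (m/V).
Separate: dm/m = −Q_out dt/V(t) ⇒ ln(m/m₀) = −(Q_out/(Q_in−Q_out)) ln(V/V₀).
m = m₀ (V₀/V)^(Q_out/(Q_in−Q_out)) = 40.5 × (825/1887.5)^(2.1529) = 6.8174 g.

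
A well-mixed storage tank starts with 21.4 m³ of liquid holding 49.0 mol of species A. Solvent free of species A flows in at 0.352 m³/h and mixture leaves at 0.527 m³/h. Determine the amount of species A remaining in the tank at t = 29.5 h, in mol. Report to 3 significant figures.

Total volume: dV/dt = Q_in − Q_out = -0.17500 m³/h, so V(t) = 21.4 − 0.17500 t and V(29.5) = 16.237 m³.
Solute balance: dm/dt = 0 − Q_out C = −Q_out m/V(t).
dm/m = −Q_out dt/(V₀ − 0.17500 t); integrating gives ln(m/m₀) = −(Q_out/(Q_in−Q_out)) ln(V/V₀).
m = m₀ (V₀/V)^(Q_out/(Q_in−Q_out)) = 49.0 × (21.4/16.237)^(-3.0114) = 21.337 mol.

21.3 mol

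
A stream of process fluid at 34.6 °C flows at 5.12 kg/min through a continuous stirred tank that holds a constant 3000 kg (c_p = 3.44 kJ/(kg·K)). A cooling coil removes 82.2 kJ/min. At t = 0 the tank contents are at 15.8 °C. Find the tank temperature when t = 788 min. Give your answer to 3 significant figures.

M c_p dT/dt = ṁ c_p (T_in − T) − Q̇.
τ = M/ṁ = 585.94 min; T_ss = T_in − Q̇/(ṁ c_p) = 34.6 − 82.2/(5.12·3.44) = 29.933 °C.
T approaches T_ss exponentially: T(t) = T_ss + (T₀ − T_ss) e^(−t/τ).
T(788) = 29.933 + (-14.133)·e^(−788/585.94) = 29.933 + (-14.133)·0.26058 = 26.250 °C.

26.3 °C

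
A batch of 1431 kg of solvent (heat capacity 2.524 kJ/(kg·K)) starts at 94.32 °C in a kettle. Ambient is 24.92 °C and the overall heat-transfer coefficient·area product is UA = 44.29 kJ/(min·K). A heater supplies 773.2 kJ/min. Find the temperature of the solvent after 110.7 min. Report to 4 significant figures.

Heat balance on the well-mixed liquid: M c_p dT/dt = −UA(T − T_amb) + Q̇.
dT/dt = (T_ss − T)/τ with T_ss = T_amb + Q̇/UA = 24.92 + 773.2/44.29 = 42.3777 °C, τ = M c_p/UA = 1431·2.524/44.29 = 81.5499 min.
Integrating: T(t) = T_ss + (T₀ − T_ss) e^(−t/τ).
T(110.7) = 42.3777 + (51.9423)·0.257316 = 55.7432 °C.

55.74 °C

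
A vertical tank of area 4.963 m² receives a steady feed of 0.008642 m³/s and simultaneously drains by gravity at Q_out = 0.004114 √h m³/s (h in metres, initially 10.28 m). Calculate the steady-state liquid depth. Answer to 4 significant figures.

Level balance: A dh/dt = 0.008642 − 0.004114 √h. Setting dh/dt = 0:
Q_in = 0.004114 √h_ss ⇒ √h_ss = 0.008642/0.004114 = 2.10063.
h_ss = 2.10063² = 4.41265 m. (Since h₀ = 10.28 m > h_ss, the level will fall toward this value.)

4.413 m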